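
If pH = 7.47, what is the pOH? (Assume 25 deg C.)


At 25 deg C, pH + pOH = 14.
pOH = 14 - pH = 14 - 7.47
pOH = 6.53:

6.53


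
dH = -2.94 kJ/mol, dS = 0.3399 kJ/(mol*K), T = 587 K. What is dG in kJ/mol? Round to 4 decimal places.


Gibbs: dG = dH - T*dS (consistent units, dS already in kJ/(mol*K)).
T*dS = 587 * 0.3399 = 199.5213
dG = -2.94 - (199.5213)
dG = -202.4613 kJ/mol, rounded to 4 dp:

-202.4613 kJ/mol


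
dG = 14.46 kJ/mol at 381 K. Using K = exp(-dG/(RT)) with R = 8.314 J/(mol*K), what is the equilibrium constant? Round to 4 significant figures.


dG is in kJ/mol; multiply by 1000 to match R in J/(mol*K).
RT = 8.314 * 381 = 3167.634 J/mol
exponent = -dG*1000 / (RT) = -(14.46*1000) / 3167.634 = -4.56492133
K = exp(-4.56492133)
K = 0.010410698, rounded to 4 significant figures:

0.01041


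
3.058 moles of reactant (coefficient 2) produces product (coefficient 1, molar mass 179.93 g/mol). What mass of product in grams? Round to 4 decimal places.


Use the coefficient ratio to convert reactant moles to product moles, then multiply by the product's molar mass.
moles_P = moles_R * (coeff_P / coeff_R) = 3.058 * (1/2) = 1.529
mass_P = moles_P * M_P = 1.529 * 179.93
mass_P = 275.11297 g, rounded to 4 dp:

275.1130 g


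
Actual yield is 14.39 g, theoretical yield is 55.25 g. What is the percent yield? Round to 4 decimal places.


% yield = 100 * actual / theoretical
% yield = 100 * 14.39 / 55.25
% yield = 26.04524887 %, rounded to 4 dp:

26.0452 %


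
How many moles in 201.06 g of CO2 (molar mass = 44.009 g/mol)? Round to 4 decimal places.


n = mass / M
n = 201.06 / 44.009
n = 4.56861097 mol, rounded to 4 dp:

4.5686 mol


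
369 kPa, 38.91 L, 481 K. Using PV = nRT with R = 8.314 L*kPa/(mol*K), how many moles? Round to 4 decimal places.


PV = nRT, solve for n = PV / (RT).
PV = 369 * 38.91 = 14357.79
RT = 8.314 * 481 = 3999.034
n = 14357.79 / 3999.034
n = 3.59031456 mol, rounded to 4 dp:

3.5903 mol


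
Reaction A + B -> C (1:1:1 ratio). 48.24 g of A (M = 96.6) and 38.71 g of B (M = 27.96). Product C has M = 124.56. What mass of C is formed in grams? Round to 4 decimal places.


Find moles of each reactant; the smaller value is the limiting reagent in a 1:1:1 reaction, so moles_C equals moles of the limiter.
n_A = mass_A / M_A = 48.24 / 96.6 = 0.499379 mol
n_B = mass_B / M_B = 38.71 / 27.96 = 1.384478 mol
Limiting reagent: A (smaller), n_limiting = 0.499379 mol
mass_C = n_limiting * M_C = 0.499379 * 124.56
mass_C = 62.20264824 g, rounded to 4 dp:

62.2026 g


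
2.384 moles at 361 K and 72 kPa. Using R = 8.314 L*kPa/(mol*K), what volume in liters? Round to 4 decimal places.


PV = nRT, solve for V = nRT / P.
nRT = 2.384 * 8.314 * 361 = 7155.2279
V = 7155.2279 / 72
V = 99.37816528 L, rounded to 4 dp:

99.3782 L


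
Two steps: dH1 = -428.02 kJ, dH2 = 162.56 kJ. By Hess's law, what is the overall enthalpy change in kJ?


Hess's law: enthalpy is a state function, so add the step enthalpies.
dH_total = dH1 + dH2 = -428.02 + (162.56)
dH_total = -265.46 kJ:

-265.46 kJ


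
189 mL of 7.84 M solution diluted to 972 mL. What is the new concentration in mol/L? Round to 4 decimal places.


Dilution: M1*V1 = M2*V2, solve for M2.
M2 = M1*V1 / V2
M2 = 7.84 * 189 / 972
M2 = 1481.76 / 972
M2 = 1.52444444 mol/L, rounded to 4 dp:

1.5244 mol/L


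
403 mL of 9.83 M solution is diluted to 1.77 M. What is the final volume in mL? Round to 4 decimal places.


Dilution: M1*V1 = M2*V2, solve for V2.
V2 = M1*V1 / M2
V2 = 9.83 * 403 / 1.77
V2 = 3961.49 / 1.77
V2 = 2238.1299435 mL, rounded to 4 dp:

2238.1299 mL


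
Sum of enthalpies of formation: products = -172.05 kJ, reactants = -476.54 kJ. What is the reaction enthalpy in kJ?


dH_rxn = sum(dH_f products) - sum(dH_f reactants)
dH_rxn = -172.05 - (-476.54)
dH_rxn = 304.49 kJ:

304.49 kJ


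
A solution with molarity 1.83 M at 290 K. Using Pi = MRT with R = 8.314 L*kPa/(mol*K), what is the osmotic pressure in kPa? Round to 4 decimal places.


Osmotic pressure (van't Hoff): Pi = M*R*T.
RT = 8.314 * 290 = 2411.06
Pi = 1.83 * 2411.06
Pi = 4412.2398 kPa, rounded to 4 dp:

4412.2398 kPa


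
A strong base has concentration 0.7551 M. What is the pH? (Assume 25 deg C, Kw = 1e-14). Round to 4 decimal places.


A strong base dissociates completely, so [OH-] equals the given concentration.
pOH = -log10([OH-]) = -log10(0.7551) = 0.121996
pH = 14 - pOH = 14 - 0.121996
pH = 13.878004, rounded to 4 dp:

13.8780


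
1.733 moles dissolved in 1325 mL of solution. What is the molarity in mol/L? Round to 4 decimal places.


Convert volume to liters: V_L = V_mL / 1000.
V_L = 1325 / 1000 = 1.325 L
M = n / V_L = 1.733 / 1.325
M = 1.30792453 mol/L, rounded to 4 dp:

1.3079 mol/L


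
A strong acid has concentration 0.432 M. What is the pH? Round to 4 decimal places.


A strong acid dissociates completely, so [H+] equals the given concentration.
pH = -log10([H+]) = -log10(0.432)
pH = 0.36451625, rounded to 4 dp:

0.3645


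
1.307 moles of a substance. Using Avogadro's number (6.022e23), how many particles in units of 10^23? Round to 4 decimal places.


N = n * NA, then divide by 1e23 for the requested units.
N / 1e23 = n * 6.022
N / 1e23 = 1.307 * 6.022
N / 1e23 = 7.870754, rounded to 4 dp:

7.8708


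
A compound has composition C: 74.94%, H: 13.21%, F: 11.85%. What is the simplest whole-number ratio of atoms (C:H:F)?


Assume 100 g of compound, divide each mass% by atomic mass to get moles, then normalize by the smallest to get a raw atom ratio.
Moles per 100 g: C: 74.94/12.011 = 6.2393, H: 13.21/1.008 = 13.1052, F: 11.85/18.998 = 0.6237
Raw ratio (divide by min = 0.6237): C: 10.003, H: 21.01, F: 1.0
Multiply by 1 to clear fractions: C: 10.003 ~= 10, H: 21.01 ~= 21, F: 1.0 ~= 1
Reduce by GCD to get the simplest whole-number ratio:

10:21:1


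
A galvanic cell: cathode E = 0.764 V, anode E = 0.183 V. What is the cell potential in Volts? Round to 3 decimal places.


Standard cell potential: E_cell = E_cathode - E_anode.
E_cell = 0.764 - (0.183)
E_cell = 0.581 V, rounded to 3 dp:

0.581 V


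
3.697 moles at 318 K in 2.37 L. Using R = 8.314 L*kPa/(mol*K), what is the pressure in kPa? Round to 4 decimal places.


PV = nRT, solve for P = nRT / V.
nRT = 3.697 * 8.314 * 318 = 9774.3208
P = 9774.3208 / 2.37
P = 4124.18599156 kPa, rounded to 4 dp:

4124.1860 kPa


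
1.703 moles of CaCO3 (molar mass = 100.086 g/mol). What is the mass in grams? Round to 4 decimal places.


mass = n * M
mass = 1.703 * 100.086
mass = 170.446458 g, rounded to 4 dp:

170.4465 g


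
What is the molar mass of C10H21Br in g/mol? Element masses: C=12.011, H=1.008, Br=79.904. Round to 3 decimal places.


M = sum(count * atomic_mass) over atoms.
M = 10*12.011 + 21*1.008 + 1*79.904
M = 120.11 + 21.168 + 79.904
M = 221.182 g/mol, rounded to 3 dp:

221.182 g/mol


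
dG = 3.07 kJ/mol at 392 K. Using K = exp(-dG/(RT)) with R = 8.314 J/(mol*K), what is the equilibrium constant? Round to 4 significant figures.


dG is in kJ/mol; multiply by 1000 to match R in J/(mol*K).
RT = 8.314 * 392 = 3259.088 J/mol
exponent = -dG*1000 / (RT) = -(3.07*1000) / 3259.088 = -0.94198132
K = exp(-0.94198132)
K = 0.38985464, rounded to 4 significant figures:

0.3899


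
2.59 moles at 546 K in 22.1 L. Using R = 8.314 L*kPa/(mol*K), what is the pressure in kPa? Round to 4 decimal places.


PV = nRT, solve for P = nRT / V.
nRT = 2.59 * 8.314 * 546 = 11757.16
P = 11757.16 / 22.1
P = 531.99819005 kPa, rounded to 4 dp:

531.9982 kPa


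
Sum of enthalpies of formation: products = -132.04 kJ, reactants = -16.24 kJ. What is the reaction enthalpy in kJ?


dH_rxn = sum(dH_f products) - sum(dH_f reactants)
dH_rxn = -132.04 - (-16.24)
dH_rxn = -115.8 kJ:

-115.80 kJ


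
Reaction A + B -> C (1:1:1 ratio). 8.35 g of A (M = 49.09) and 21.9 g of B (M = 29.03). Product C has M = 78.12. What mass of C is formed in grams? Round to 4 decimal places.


Find moles of each reactant; the smaller value is the limiting reagent in a 1:1:1 reaction, so moles_C equals moles of the limiter.
n_A = mass_A / M_A = 8.35 / 49.09 = 0.170096 mol
n_B = mass_B / M_B = 21.9 / 29.03 = 0.754392 mol
Limiting reagent: A (smaller), n_limiting = 0.170096 mol
mass_C = n_limiting * M_C = 0.170096 * 78.12
mass_C = 13.28789952 g, rounded to 4 dp:

13.2879 g


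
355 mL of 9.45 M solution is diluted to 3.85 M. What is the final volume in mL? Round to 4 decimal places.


Dilution: M1*V1 = M2*V2, solve for V2.
V2 = M1*V1 / M2
V2 = 9.45 * 355 / 3.85
V2 = 3354.75 / 3.85
V2 = 871.36363636 mL, rounded to 4 dp:

871.3636 mL


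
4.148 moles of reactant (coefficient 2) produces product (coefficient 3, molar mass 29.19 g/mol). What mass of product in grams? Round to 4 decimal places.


Use the coefficient ratio to convert reactant moles to product moles, then multiply by the product's molar mass.
moles_P = moles_R * (coeff_P / coeff_R) = 4.148 * (3/2) = 6.222
mass_P = moles_P * M_P = 6.222 * 29.19
mass_P = 181.62018 g, rounded to 4 dp:

181.6202 g


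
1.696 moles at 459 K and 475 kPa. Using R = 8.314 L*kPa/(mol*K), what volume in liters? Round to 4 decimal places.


PV = nRT, solve for V = nRT / P.
nRT = 1.696 * 8.314 * 459 = 6472.1497
V = 6472.1497 / 475
V = 13.62557832 L, rounded to 4 dp:

13.6256 L


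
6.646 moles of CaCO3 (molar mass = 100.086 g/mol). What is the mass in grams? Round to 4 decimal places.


mass = n * M
mass = 6.646 * 100.086
mass = 665.171556 g, rounded to 4 dp:

665.1716 g


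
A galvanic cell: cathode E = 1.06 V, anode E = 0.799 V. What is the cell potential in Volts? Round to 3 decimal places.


Standard cell potential: E_cell = E_cathode - E_anode.
E_cell = 1.06 - (0.799)
E_cell = 0.261 V, rounded to 3 dp:

0.261 V


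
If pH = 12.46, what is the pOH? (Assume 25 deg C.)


At 25 deg C, pH + pOH = 14.
pOH = 14 - pH = 14 - 12.46
pOH = 1.54:

1.54


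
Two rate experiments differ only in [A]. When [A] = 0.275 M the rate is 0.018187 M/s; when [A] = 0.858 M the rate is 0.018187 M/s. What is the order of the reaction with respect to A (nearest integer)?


Rate is proportional to [A]^n, so rate2/rate1 = ([A]2/[A]1)^n. Take logs to solve for n.
rate2/rate1 = 0.018187 / 0.018187 = 1.0
[A]2/[A]1 = 0.858 / 0.275 = 3.12
n = ln(1.0) / ln(3.12) = 0.0
Nearest integer order:

0


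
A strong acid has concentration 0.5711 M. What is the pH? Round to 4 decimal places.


A strong acid dissociates completely, so [H+] equals the given concentration.
pH = -log10([H+]) = -log10(0.5711)
pH = 0.24328784, rounded to 4 dp:

0.2433


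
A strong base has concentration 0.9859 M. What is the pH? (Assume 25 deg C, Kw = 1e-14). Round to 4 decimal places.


A strong base dissociates completely, so [OH-] equals the given concentration.
pOH = -log10([OH-]) = -log10(0.9859) = 0.006167
pH = 14 - pOH = 14 - 0.006167
pH = 13.993833, rounded to 4 dp:

13.9938


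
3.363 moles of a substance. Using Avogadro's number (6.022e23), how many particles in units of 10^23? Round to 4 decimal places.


N = n * NA, then divide by 1e23 for the requested units.
N / 1e23 = n * 6.022
N / 1e23 = 3.363 * 6.022
N / 1e23 = 20.251986, rounded to 4 dp:

20.2520


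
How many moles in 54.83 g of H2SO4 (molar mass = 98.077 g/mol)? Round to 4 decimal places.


n = mass / M
n = 54.83 / 98.077
n = 0.55905054 mol, rounded to 4 dp:

0.5591 mol


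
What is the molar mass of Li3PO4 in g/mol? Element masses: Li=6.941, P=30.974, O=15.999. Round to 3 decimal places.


M = sum(count * atomic_mass) over atoms.
M = 3*6.941 + 1*30.974 + 4*15.999
M = 20.823 + 30.974 + 63.996
M = 115.793 g/mol, rounded to 3 dp:

115.793 g/mol


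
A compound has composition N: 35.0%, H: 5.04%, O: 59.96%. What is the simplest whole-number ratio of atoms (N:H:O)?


Assume 100 g of compound, divide each mass% by atomic mass to get moles, then normalize by the smallest to get a raw atom ratio.
Moles per 100 g: N: 35.0/14.007 = 2.4988, H: 5.04/1.008 = 5.0, O: 59.96/15.999 = 3.7477
Raw ratio (divide by min = 2.4988): N: 1.0, H: 2.001, O: 1.5
Multiply by 2 to clear fractions: N: 2.0 ~= 2, H: 4.002 ~= 4, O: 3.0 ~= 3
Reduce by GCD to get the simplest whole-number ratio:

2:4:3


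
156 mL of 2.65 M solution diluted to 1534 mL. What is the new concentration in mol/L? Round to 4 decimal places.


Dilution: M1*V1 = M2*V2, solve for M2.
M2 = M1*V1 / V2
M2 = 2.65 * 156 / 1534
M2 = 413.4 / 1534
M2 = 0.26949153 mol/L, rounded to 4 dp:

0.2695 mol/L


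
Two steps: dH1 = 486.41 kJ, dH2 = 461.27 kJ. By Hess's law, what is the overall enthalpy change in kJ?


Hess's law: enthalpy is a state function, so add the step enthalpies.
dH_total = dH1 + dH2 = 486.41 + (461.27)
dH_total = 947.68 kJ:

947.68 kJ


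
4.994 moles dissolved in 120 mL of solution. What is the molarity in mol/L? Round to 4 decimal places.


Convert volume to liters: V_L = V_mL / 1000.
V_L = 120 / 1000 = 0.12 L
M = n / V_L = 4.994 / 0.12
M = 41.61666667 mol/L, rounded to 4 dp:

41.6167 mol/L


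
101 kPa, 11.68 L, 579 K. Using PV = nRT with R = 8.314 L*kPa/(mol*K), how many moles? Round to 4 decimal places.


PV = nRT, solve for n = PV / (RT).
PV = 101 * 11.68 = 1179.68
RT = 8.314 * 579 = 4813.806
n = 1179.68 / 4813.806
n = 0.24506181 mol, rounded to 4 dp:

0.2451 mol


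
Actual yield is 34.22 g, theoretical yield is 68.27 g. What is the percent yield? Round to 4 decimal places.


% yield = 100 * actual / theoretical
% yield = 100 * 34.22 / 68.27
% yield = 50.12450564 %, rounded to 4 dp:

50.1245 %


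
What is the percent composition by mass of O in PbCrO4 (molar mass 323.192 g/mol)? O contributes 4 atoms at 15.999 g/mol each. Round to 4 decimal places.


pct = 100 * (n_elem * M_elem) / M_total
mass_contribution = 4 * 15.999 = 63.996 g/mol
pct = 100 * 63.996 / 323.192
pct = 19.8012327 %, rounded to 4 dp:

19.8012 %


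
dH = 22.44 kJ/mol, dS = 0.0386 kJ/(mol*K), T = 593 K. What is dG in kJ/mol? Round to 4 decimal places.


Gibbs: dG = dH - T*dS (consistent units, dS already in kJ/(mol*K)).
T*dS = 593 * 0.0386 = 22.8898
dG = 22.44 - (22.8898)
dG = -0.4498 kJ/mol, rounded to 4 dp:

-0.4498 kJ/mol


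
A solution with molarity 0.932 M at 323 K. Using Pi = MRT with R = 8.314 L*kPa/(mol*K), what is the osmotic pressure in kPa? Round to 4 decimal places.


Osmotic pressure (van't Hoff): Pi = M*R*T.
RT = 8.314 * 323 = 2685.422
Pi = 0.932 * 2685.422
Pi = 2502.813304 kPa, rounded to 4 dp:

2502.8133 kPa


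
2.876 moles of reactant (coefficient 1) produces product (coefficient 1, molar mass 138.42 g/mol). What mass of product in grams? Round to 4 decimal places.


Use the coefficient ratio to convert reactant moles to product moles, then multiply by the product's molar mass.
moles_P = moles_R * (coeff_P / coeff_R) = 2.876 * (1/1) = 2.876
mass_P = moles_P * M_P = 2.876 * 138.42
mass_P = 398.09592 g, rounded to 4 dp:

398.0959 g


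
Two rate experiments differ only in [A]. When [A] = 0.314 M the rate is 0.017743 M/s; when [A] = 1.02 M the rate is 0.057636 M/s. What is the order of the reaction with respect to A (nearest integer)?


Rate is proportional to [A]^n, so rate2/rate1 = ([A]2/[A]1)^n. Take logs to solve for n.
rate2/rate1 = 0.057636 / 0.017743 = 3.2484
[A]2/[A]1 = 1.02 / 0.314 = 3.2484
n = ln(3.2484) / ln(3.2484) = 1.0
Nearest integer order:

1


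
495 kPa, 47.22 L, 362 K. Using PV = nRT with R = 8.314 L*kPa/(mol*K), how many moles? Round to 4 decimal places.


PV = nRT, solve for n = PV / (RT).
PV = 495 * 47.22 = 23373.9
RT = 8.314 * 362 = 3009.668
n = 23373.9 / 3009.668
n = 7.76627189 mol, rounded to 4 dp:

7.7663 mol


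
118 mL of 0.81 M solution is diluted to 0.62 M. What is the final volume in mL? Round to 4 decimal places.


Dilution: M1*V1 = M2*V2, solve for V2.
V2 = M1*V1 / M2
V2 = 0.81 * 118 / 0.62
V2 = 95.58 / 0.62
V2 = 154.16129032 mL, rounded to 4 dp:

154.1613 mL


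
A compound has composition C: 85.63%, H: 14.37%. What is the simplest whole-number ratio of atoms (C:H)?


Assume 100 g of compound, divide each mass% by atomic mass to get moles, then normalize by the smallest to get a raw atom ratio.
Moles per 100 g: C: 85.63/12.011 = 7.1293, H: 14.37/1.008 = 14.256
Raw ratio (divide by min = 7.1293): C: 1.0, H: 2.0
Multiply by 1 to clear fractions: C: 1.0 ~= 1, H: 2.0 ~= 2
Reduce by GCD to get the simplest whole-number ratio:

1:2


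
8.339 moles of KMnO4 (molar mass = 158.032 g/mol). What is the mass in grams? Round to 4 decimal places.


mass = n * M
mass = 8.339 * 158.032
mass = 1317.828848 g, rounded to 4 dp:

1317.8288 g


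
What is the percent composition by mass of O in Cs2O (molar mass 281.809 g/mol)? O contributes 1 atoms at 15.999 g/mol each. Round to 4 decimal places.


pct = 100 * (n_elem * M_elem) / M_total
mass_contribution = 1 * 15.999 = 15.999 g/mol
pct = 100 * 15.999 / 281.809
pct = 5.67724948 %, rounded to 4 dp:

5.6772 %


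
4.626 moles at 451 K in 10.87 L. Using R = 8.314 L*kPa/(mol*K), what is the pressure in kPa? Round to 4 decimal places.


PV = nRT, solve for P = nRT / V.
nRT = 4.626 * 8.314 * 451 = 17345.7144
P = 17345.7144 / 10.87
P = 1595.74189512 kPa, rounded to 4 dp:

1595.7419 kPa


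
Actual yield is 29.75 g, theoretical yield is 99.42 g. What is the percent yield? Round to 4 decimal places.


% yield = 100 * actual / theoretical
% yield = 100 * 29.75 / 99.42
% yield = 29.92355663 %, rounded to 4 dp:

29.9236 %


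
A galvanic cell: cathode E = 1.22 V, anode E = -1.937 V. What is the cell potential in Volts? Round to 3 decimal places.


Standard cell potential: E_cell = E_cathode - E_anode.
E_cell = 1.22 - (-1.937)
E_cell = 3.157 V, rounded to 3 dp:

3.157 V


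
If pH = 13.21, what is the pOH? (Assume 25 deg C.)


At 25 deg C, pH + pOH = 14.
pOH = 14 - pH = 14 - 13.21
pOH = 0.79:

0.79


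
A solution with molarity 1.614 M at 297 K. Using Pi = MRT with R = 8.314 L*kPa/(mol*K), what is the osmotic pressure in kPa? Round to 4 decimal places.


Osmotic pressure (van't Hoff): Pi = M*R*T.
RT = 8.314 * 297 = 2469.258
Pi = 1.614 * 2469.258
Pi = 3985.382412 kPa, rounded to 4 dp:

3985.3824 kPa


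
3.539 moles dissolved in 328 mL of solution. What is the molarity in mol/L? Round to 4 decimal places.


Convert volume to liters: V_L = V_mL / 1000.
V_L = 328 / 1000 = 0.328 L
M = n / V_L = 3.539 / 0.328
M = 10.78963415 mol/L, rounded to 4 dp:

10.7896 mol/L


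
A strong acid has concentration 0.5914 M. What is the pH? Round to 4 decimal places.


A strong acid dissociates completely, so [H+] equals the given concentration.
pH = -log10([H+]) = -log10(0.5914)
pH = 0.22811868, rounded to 4 dp:

0.2281


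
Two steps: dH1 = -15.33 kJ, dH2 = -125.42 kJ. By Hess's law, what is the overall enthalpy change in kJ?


Hess's law: enthalpy is a state function, so add the step enthalpies.
dH_total = dH1 + dH2 = -15.33 + (-125.42)
dH_total = -140.75 kJ:

-140.75 kJ


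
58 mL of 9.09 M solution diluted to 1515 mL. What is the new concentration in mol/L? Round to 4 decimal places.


Dilution: M1*V1 = M2*V2, solve for M2.
M2 = M1*V1 / V2
M2 = 9.09 * 58 / 1515
M2 = 527.22 / 1515
M2 = 0.348 mol/L, rounded to 4 dp:

0.3480 mol/L


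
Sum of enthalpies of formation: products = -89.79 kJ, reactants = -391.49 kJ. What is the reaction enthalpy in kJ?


dH_rxn = sum(dH_f products) - sum(dH_f reactants)
dH_rxn = -89.79 - (-391.49)
dH_rxn = 301.7 kJ:

301.70 kJ


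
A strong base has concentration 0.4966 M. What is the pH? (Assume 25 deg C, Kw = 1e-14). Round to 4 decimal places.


A strong base dissociates completely, so [OH-] equals the given concentration.
pOH = -log10([OH-]) = -log10(0.4966) = 0.303993
pH = 14 - pOH = 14 - 0.303993
pH = 13.696007, rounded to 4 dp:

13.6960


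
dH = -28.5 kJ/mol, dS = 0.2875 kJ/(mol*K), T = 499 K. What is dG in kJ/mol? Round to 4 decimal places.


Gibbs: dG = dH - T*dS (consistent units, dS already in kJ/(mol*K)).
T*dS = 499 * 0.2875 = 143.4625
dG = -28.5 - (143.4625)
dG = -171.9625 kJ/mol, rounded to 4 dp:

-171.9625 kJ/mol


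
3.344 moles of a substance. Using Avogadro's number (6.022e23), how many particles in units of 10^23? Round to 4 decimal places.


N = n * NA, then divide by 1e23 for the requested units.
N / 1e23 = n * 6.022
N / 1e23 = 3.344 * 6.022
N / 1e23 = 20.137568, rounded to 4 dp:

20.1376


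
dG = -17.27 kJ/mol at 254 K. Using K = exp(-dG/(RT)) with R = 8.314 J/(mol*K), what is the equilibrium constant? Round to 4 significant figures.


dG is in kJ/mol; multiply by 1000 to match R in J/(mol*K).
RT = 8.314 * 254 = 2111.756 J/mol
exponent = -dG*1000 / (RT) = -(-17.27*1000) / 2111.756 = 8.17802814
K = exp(8.17802814)
K = 3561.8243, rounded to 4 significant figures:

3562


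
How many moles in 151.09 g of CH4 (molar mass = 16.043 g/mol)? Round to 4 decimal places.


n = mass / M
n = 151.09 / 16.043
n = 9.41781462 mol, rounded to 4 dp:

9.4178 mol


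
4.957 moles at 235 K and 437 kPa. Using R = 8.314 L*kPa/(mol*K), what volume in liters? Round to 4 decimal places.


PV = nRT, solve for V = nRT / P.
nRT = 4.957 * 8.314 * 235 = 9684.937
V = 9684.937 / 437
V = 22.16232723 L, rounded to 4 dp:

22.1623 L


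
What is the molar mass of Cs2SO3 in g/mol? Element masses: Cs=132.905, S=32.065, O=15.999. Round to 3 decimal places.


M = sum(count * atomic_mass) over atoms.
M = 2*132.905 + 1*32.065 + 3*15.999
M = 265.81 + 32.065 + 47.997
M = 345.872 g/mol, rounded to 3 dp:

345.872 g/mol


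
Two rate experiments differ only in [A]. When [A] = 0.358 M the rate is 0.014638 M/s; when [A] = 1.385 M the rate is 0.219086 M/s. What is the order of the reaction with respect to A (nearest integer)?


Rate is proportional to [A]^n, so rate2/rate1 = ([A]2/[A]1)^n. Take logs to solve for n.
rate2/rate1 = 0.219086 / 0.014638 = 14.9669
[A]2/[A]1 = 1.385 / 0.358 = 3.8687
n = ln(14.9669) / ln(3.8687) = 2.0
Nearest integer order:

2


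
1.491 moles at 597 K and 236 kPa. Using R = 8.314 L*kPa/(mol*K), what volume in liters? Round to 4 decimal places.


PV = nRT, solve for V = nRT / P.
nRT = 1.491 * 8.314 * 597 = 7400.5159
V = 7400.5159 / 236
V = 31.35811822 L, rounded to 4 dp:

31.3581 L


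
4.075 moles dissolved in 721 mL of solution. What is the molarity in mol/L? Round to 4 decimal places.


Convert volume to liters: V_L = V_mL / 1000.
V_L = 721 / 1000 = 0.721 L
M = n / V_L = 4.075 / 0.721
M = 5.6518724 mol/L, rounded to 4 dp:

5.6519 mol/L


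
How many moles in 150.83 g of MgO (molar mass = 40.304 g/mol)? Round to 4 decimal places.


n = mass / M
n = 150.83 / 40.304
n = 3.74230846 mol, rounded to 4 dp:

3.7423 mol


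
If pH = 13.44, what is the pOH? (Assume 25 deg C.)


At 25 deg C, pH + pOH = 14.
pOH = 14 - pH = 14 - 13.44
pOH = 0.56:

0.56


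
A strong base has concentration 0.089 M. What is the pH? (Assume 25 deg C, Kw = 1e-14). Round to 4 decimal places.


A strong base dissociates completely, so [OH-] equals the given concentration.
pOH = -log10([OH-]) = -log10(0.089) = 1.05061
pH = 14 - pOH = 14 - 1.05061
pH = 12.94939, rounded to 4 dp:

12.9494


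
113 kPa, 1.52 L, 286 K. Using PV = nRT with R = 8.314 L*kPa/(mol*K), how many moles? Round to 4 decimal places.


PV = nRT, solve for n = PV / (RT).
PV = 113 * 1.52 = 171.76
RT = 8.314 * 286 = 2377.804
n = 171.76 / 2377.804
n = 0.07223472 mol, rounded to 4 dp:

0.0722 mol


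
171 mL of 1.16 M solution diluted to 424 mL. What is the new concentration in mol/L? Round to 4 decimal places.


Dilution: M1*V1 = M2*V2, solve for M2.
M2 = M1*V1 / V2
M2 = 1.16 * 171 / 424
M2 = 198.36 / 424
M2 = 0.46783019 mol/L, rounded to 4 dp:

0.4678 mol/L


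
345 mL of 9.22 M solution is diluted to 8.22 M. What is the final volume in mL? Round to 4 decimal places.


Dilution: M1*V1 = M2*V2, solve for V2.
V2 = M1*V1 / M2
V2 = 9.22 * 345 / 8.22
V2 = 3180.9 / 8.22
V2 = 386.97080292 mL, rounded to 4 dp:

386.9708 mL


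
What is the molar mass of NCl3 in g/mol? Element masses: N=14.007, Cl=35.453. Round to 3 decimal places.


M = sum(count * atomic_mass) over atoms.
M = 1*14.007 + 3*35.453
M = 14.007 + 106.359
M = 120.366 g/mol, rounded to 3 dp:

120.366 g/mol


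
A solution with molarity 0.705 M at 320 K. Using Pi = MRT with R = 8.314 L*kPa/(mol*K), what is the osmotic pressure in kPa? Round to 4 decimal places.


Osmotic pressure (van't Hoff): Pi = M*R*T.
RT = 8.314 * 320 = 2660.48
Pi = 0.705 * 2660.48
Pi = 1875.6384 kPa, rounded to 4 dp:

1875.6384 kPa


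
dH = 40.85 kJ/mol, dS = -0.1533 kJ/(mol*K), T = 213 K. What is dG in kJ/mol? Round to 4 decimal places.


Gibbs: dG = dH - T*dS (consistent units, dS already in kJ/(mol*K)).
T*dS = 213 * -0.1533 = -32.6529
dG = 40.85 - (-32.6529)
dG = 73.5029 kJ/mol, rounded to 4 dp:

73.5029 kJ/mol


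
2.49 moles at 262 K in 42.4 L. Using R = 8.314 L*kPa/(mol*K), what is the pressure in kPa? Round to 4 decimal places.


PV = nRT, solve for P = nRT / V.
nRT = 2.49 * 8.314 * 262 = 5423.8873
P = 5423.8873 / 42.4
P = 127.92187028 kPa, rounded to 4 dp:

127.9219 kPa


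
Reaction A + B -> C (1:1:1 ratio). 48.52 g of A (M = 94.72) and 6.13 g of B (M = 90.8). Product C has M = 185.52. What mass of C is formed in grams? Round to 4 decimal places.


Find moles of each reactant; the smaller value is the limiting reagent in a 1:1:1 reaction, so moles_C equals moles of the limiter.
n_A = mass_A / M_A = 48.52 / 94.72 = 0.512247 mol
n_B = mass_B / M_B = 6.13 / 90.8 = 0.067511 mol
Limiting reagent: B (smaller), n_limiting = 0.067511 mol
mass_C = n_limiting * M_C = 0.067511 * 185.52
mass_C = 12.52464072 g, rounded to 4 dp:

12.5246 g


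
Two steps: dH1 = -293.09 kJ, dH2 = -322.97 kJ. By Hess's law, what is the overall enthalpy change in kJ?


Hess's law: enthalpy is a state function, so add the step enthalpies.
dH_total = dH1 + dH2 = -293.09 + (-322.97)
dH_total = -616.06 kJ:

-616.06 kJ


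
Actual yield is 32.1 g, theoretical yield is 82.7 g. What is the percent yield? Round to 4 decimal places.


% yield = 100 * actual / theoretical
% yield = 100 * 32.1 / 82.7
% yield = 38.81499395 %, rounded to 4 dp:

38.8150 %


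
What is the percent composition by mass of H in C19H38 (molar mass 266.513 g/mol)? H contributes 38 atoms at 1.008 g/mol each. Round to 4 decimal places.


pct = 100 * (n_elem * M_elem) / M_total
mass_contribution = 38 * 1.008 = 38.304 g/mol
pct = 100 * 38.304 / 266.513
pct = 14.37228203 %, rounded to 4 dp:

14.3723 %


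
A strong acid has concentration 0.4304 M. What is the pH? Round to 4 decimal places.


A strong acid dissociates completely, so [H+] equals the given concentration.
pH = -log10([H+]) = -log10(0.4304)
pH = 0.36612774, rounded to 4 dp:

0.3661


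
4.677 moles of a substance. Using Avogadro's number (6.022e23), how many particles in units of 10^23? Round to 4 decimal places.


N = n * NA, then divide by 1e23 for the requested units.
N / 1e23 = n * 6.022
N / 1e23 = 4.677 * 6.022
N / 1e23 = 28.164894, rounded to 4 dp:

28.1649


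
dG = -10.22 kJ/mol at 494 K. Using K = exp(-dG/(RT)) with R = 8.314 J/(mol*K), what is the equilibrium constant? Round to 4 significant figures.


dG is in kJ/mol; multiply by 1000 to match R in J/(mol*K).
RT = 8.314 * 494 = 4107.116 J/mol
exponent = -dG*1000 / (RT) = -(-10.22*1000) / 4107.116 = 2.4883641
K = exp(2.4883641)
K = 12.041561, rounded to 4 significant figures:

12.04


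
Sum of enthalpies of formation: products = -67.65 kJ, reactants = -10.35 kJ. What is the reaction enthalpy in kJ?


dH_rxn = sum(dH_f products) - sum(dH_f reactants)
dH_rxn = -67.65 - (-10.35)
dH_rxn = -57.3 kJ:

-57.30 kJ


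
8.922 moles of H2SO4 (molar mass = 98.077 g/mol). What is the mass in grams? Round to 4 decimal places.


mass = n * M
mass = 8.922 * 98.077
mass = 875.042994 g, rounded to 4 dp:

875.0430 g


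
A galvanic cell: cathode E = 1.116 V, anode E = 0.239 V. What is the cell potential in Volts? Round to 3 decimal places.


Standard cell potential: E_cell = E_cathode - E_anode.
E_cell = 1.116 - (0.239)
E_cell = 0.877 V, rounded to 3 dp:

0.877 V


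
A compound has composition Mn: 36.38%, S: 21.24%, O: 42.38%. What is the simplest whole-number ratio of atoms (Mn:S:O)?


Assume 100 g of compound, divide each mass% by atomic mass to get moles, then normalize by the smallest to get a raw atom ratio.
Moles per 100 g: Mn: 36.38/54.938 = 0.6622, S: 21.24/32.065 = 0.6624, O: 42.38/15.999 = 2.6489
Raw ratio (divide by min = 0.6622): Mn: 1.0, S: 1.0, O: 4.0
Multiply by 1 to clear fractions: Mn: 1.0 ~= 1, S: 1.0 ~= 1, O: 4.0 ~= 4
Reduce by GCD to get the simplest whole-number ratio:

1:1:4


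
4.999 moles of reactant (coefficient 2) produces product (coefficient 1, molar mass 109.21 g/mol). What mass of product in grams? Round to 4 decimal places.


Use the coefficient ratio to convert reactant moles to product moles, then multiply by the product's molar mass.
moles_P = moles_R * (coeff_P / coeff_R) = 4.999 * (1/2) = 2.4995
mass_P = moles_P * M_P = 2.4995 * 109.21
mass_P = 272.970395 g, rounded to 4 dp:

272.9704 g


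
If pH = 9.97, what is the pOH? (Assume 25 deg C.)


At 25 deg C, pH + pOH = 14.
pOH = 14 - pH = 14 - 9.97
pOH = 4.03:

4.03


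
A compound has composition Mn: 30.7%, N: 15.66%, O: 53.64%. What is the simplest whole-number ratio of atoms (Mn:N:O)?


Assume 100 g of compound, divide each mass% by atomic mass to get moles, then normalize by the smallest to get a raw atom ratio.
Moles per 100 g: Mn: 30.7/54.938 = 0.5588, N: 15.66/14.007 = 1.118, O: 53.64/15.999 = 3.3527
Raw ratio (divide by min = 0.5588): Mn: 1.0, N: 2.001, O: 6.0
Multiply by 1 to clear fractions: Mn: 1.0 ~= 1, N: 2.001 ~= 2, O: 6.0 ~= 6
Reduce by GCD to get the simplest whole-number ratio:

1:2:6


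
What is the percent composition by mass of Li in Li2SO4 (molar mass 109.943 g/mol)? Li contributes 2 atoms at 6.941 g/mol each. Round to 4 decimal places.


pct = 100 * (n_elem * M_elem) / M_total
mass_contribution = 2 * 6.941 = 13.882 g/mol
pct = 100 * 13.882 / 109.943
pct = 12.62654284 %, rounded to 4 dp:

12.6265 %


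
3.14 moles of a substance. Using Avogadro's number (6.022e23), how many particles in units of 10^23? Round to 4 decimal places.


N = n * NA, then divide by 1e23 for the requested units.
N / 1e23 = n * 6.022
N / 1e23 = 3.14 * 6.022
N / 1e23 = 18.90908, rounded to 4 dp:

18.9091


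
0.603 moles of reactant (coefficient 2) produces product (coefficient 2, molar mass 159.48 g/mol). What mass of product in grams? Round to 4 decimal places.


Use the coefficient ratio to convert reactant moles to product moles, then multiply by the product's molar mass.
moles_P = moles_R * (coeff_P / coeff_R) = 0.603 * (2/2) = 0.603
mass_P = moles_P * M_P = 0.603 * 159.48
mass_P = 96.16644 g, rounded to 4 dp:

96.1664 g


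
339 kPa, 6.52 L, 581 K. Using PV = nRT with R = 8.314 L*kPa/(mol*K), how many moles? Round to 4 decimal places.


PV = nRT, solve for n = PV / (RT).
PV = 339 * 6.52 = 2210.28
RT = 8.314 * 581 = 4830.434
n = 2210.28 / 4830.434
n = 0.45757379 mol, rounded to 4 dp:

0.4576 mol


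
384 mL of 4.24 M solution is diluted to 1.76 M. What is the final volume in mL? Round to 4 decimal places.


Dilution: M1*V1 = M2*V2, solve for V2.
V2 = M1*V1 / M2
V2 = 4.24 * 384 / 1.76
V2 = 1628.16 / 1.76
V2 = 925.09090909 mL, rounded to 4 dp:

925.0909 mL


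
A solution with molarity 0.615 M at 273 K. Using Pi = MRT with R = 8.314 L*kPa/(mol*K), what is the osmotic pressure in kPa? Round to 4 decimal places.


Osmotic pressure (van't Hoff): Pi = M*R*T.
RT = 8.314 * 273 = 2269.722
Pi = 0.615 * 2269.722
Pi = 1395.87903 kPa, rounded to 4 dp:

1395.8790 kPa


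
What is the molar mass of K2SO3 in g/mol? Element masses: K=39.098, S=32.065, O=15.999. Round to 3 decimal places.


M = sum(count * atomic_mass) over atoms.
M = 2*39.098 + 1*32.065 + 3*15.999
M = 78.196 + 32.065 + 47.997
M = 158.258 g/mol, rounded to 3 dp:

158.258 g/mol


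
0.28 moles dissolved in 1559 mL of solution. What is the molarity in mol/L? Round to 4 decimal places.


Convert volume to liters: V_L = V_mL / 1000.
V_L = 1559 / 1000 = 1.559 L
M = n / V_L = 0.28 / 1.559
M = 0.17960231 mol/L, rounded to 4 dp:

0.1796 mol/L


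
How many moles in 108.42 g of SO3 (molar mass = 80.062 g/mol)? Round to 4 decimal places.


n = mass / M
n = 108.42 / 80.062
n = 1.35420049 mol, rounded to 4 dp:

1.3542 mol


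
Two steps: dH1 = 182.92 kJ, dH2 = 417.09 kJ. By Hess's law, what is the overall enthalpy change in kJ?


Hess's law: enthalpy is a state function, so add the step enthalpies.
dH_total = dH1 + dH2 = 182.92 + (417.09)
dH_total = 600.01 kJ:

600.01 kJ


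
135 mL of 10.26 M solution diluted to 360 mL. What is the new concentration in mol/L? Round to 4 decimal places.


Dilution: M1*V1 = M2*V2, solve for M2.
M2 = M1*V1 / V2
M2 = 10.26 * 135 / 360
M2 = 1385.1 / 360
M2 = 3.8475 mol/L, rounded to 4 dp:

3.8475 mol/L


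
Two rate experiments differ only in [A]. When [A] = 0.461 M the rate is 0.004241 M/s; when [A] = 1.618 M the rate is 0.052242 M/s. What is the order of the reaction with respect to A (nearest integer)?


Rate is proportional to [A]^n, so rate2/rate1 = ([A]2/[A]1)^n. Take logs to solve for n.
rate2/rate1 = 0.052242 / 0.004241 = 12.3183
[A]2/[A]1 = 1.618 / 0.461 = 3.5098
n = ln(12.3183) / ln(3.5098) = 2.0
Nearest integer order:

2


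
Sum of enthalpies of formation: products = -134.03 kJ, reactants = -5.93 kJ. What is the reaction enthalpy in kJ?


dH_rxn = sum(dH_f products) - sum(dH_f reactants)
dH_rxn = -134.03 - (-5.93)
dH_rxn = -128.1 kJ:

-128.10 kJ


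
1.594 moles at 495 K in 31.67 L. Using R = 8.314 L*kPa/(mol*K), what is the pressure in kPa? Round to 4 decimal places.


PV = nRT, solve for P = nRT / V.
nRT = 1.594 * 8.314 * 495 = 6559.9954
P = 6559.9954 / 31.67
P = 207.13594569 kPa, rounded to 4 dp:

207.1359 kPa


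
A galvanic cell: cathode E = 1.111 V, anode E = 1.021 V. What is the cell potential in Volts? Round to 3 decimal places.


Standard cell potential: E_cell = E_cathode - E_anode.
E_cell = 1.111 - (1.021)
E_cell = 0.09 V, rounded to 3 dp:

0.090 V


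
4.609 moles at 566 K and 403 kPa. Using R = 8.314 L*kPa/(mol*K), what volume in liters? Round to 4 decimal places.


PV = nRT, solve for V = nRT / P.
nRT = 4.609 * 8.314 * 566 = 21688.6819
V = 21688.6819 / 403
V = 53.81806923 L, rounded to 4 dp:

53.8181 L


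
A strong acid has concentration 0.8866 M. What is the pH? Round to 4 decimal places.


A strong acid dissociates completely, so [H+] equals the given concentration.
pH = -log10([H+]) = -log10(0.8866)
pH = 0.05227227, rounded to 4 dp:

0.0523


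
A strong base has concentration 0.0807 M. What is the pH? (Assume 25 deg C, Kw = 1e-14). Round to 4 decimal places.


A strong base dissociates completely, so [OH-] equals the given concentration.
pOH = -log10([OH-]) = -log10(0.0807) = 1.093126
pH = 14 - pOH = 14 - 1.093126
pH = 12.906874, rounded to 4 dp:

12.9069


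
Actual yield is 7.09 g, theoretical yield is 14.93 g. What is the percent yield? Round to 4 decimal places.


% yield = 100 * actual / theoretical
% yield = 100 * 7.09 / 14.93
% yield = 47.48827863 %, rounded to 4 dp:

47.4883 %


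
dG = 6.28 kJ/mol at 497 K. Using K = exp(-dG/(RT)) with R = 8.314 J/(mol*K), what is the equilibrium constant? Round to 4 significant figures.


dG is in kJ/mol; multiply by 1000 to match R in J/(mol*K).
RT = 8.314 * 497 = 4132.058 J/mol
exponent = -dG*1000 / (RT) = -(6.28*1000) / 4132.058 = -1.51982378
K = exp(-1.51982378)
K = 0.21875043, rounded to 4 significant figures:

0.2188


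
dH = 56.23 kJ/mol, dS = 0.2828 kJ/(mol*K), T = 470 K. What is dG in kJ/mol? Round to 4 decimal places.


Gibbs: dG = dH - T*dS (consistent units, dS already in kJ/(mol*K)).
T*dS = 470 * 0.2828 = 132.916
dG = 56.23 - (132.916)
dG = -76.686 kJ/mol, rounded to 4 dp:

-76.6860 kJ/mol


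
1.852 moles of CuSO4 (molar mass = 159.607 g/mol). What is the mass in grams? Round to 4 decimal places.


mass = n * M
mass = 1.852 * 159.607
mass = 295.592164 g, rounded to 4 dp:

295.5922 g


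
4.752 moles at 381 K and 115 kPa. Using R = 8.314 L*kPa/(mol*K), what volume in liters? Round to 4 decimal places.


PV = nRT, solve for V = nRT / P.
nRT = 4.752 * 8.314 * 381 = 15052.5968
V = 15052.5968 / 115
V = 130.89214609 L, rounded to 4 dp:

130.8921 L


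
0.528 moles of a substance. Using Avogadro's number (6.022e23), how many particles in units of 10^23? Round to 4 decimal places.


N = n * NA, then divide by 1e23 for the requested units.
N / 1e23 = n * 6.022
N / 1e23 = 0.528 * 6.022
N / 1e23 = 3.179616, rounded to 4 dp:

3.1796


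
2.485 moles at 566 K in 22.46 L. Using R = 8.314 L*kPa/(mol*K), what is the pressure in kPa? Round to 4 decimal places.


PV = nRT, solve for P = nRT / V.
nRT = 2.485 * 8.314 * 566 = 11693.7241
P = 11693.7241 / 22.46
P = 520.64666518 kPa, rounded to 4 dp:

520.6467 kPa


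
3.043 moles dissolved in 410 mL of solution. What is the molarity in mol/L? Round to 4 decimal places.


Convert volume to liters: V_L = V_mL / 1000.
V_L = 410 / 1000 = 0.41 L
M = n / V_L = 3.043 / 0.41
M = 7.42195122 mol/L, rounded to 4 dp:

7.4220 mol/L


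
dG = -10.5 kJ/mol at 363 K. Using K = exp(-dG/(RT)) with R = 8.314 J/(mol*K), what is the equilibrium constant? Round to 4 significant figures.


dG is in kJ/mol; multiply by 1000 to match R in J/(mol*K).
RT = 8.314 * 363 = 3017.982 J/mol
exponent = -dG*1000 / (RT) = -(-10.5*1000) / 3017.982 = 3.479146
K = exp(3.479146)
K = 32.432013, rounded to 4 significant figures:

32.43


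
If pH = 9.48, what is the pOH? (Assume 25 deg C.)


At 25 deg C, pH + pOH = 14.
pOH = 14 - pH = 14 - 9.48
pOH = 4.52:

4.52


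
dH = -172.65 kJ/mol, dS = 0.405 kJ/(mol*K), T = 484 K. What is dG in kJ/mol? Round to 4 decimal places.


Gibbs: dG = dH - T*dS (consistent units, dS already in kJ/(mol*K)).
T*dS = 484 * 0.405 = 196.02
dG = -172.65 - (196.02)
dG = -368.67 kJ/mol, rounded to 4 dp:

-368.6700 kJ/mol


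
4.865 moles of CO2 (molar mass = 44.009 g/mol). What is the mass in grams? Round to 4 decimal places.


mass = n * M
mass = 4.865 * 44.009
mass = 214.103785 g, rounded to 4 dp:

214.1038 g


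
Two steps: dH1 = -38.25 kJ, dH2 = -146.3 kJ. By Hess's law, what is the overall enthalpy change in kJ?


Hess's law: enthalpy is a state function, so add the step enthalpies.
dH_total = dH1 + dH2 = -38.25 + (-146.3)
dH_total = -184.55 kJ:

-184.55 kJ


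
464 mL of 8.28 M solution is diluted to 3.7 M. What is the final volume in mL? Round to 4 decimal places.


Dilution: M1*V1 = M2*V2, solve for V2.
V2 = M1*V1 / M2
V2 = 8.28 * 464 / 3.7
V2 = 3841.92 / 3.7
V2 = 1038.35675676 mL, rounded to 4 dp:

1038.3568 mL


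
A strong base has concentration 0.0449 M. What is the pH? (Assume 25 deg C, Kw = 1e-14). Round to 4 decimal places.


A strong base dissociates completely, so [OH-] equals the given concentration.
pOH = -log10([OH-]) = -log10(0.0449) = 1.347754
pH = 14 - pOH = 14 - 1.347754
pH = 12.652246, rounded to 4 dp:

12.6522


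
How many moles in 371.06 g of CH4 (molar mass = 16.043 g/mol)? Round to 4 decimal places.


n = mass / M
n = 371.06 / 16.043
n = 23.12909057 mol, rounded to 4 dp:

23.1291 mol


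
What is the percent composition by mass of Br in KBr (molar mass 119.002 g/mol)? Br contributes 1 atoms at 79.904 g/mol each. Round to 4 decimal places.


pct = 100 * (n_elem * M_elem) / M_total
mass_contribution = 1 * 79.904 = 79.904 g/mol
pct = 100 * 79.904 / 119.002
pct = 67.14509 %, rounded to 4 dp:

67.1451 %


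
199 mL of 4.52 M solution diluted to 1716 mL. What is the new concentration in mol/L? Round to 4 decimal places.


Dilution: M1*V1 = M2*V2, solve for M2.
M2 = M1*V1 / V2
M2 = 4.52 * 199 / 1716
M2 = 899.48 / 1716
M2 = 0.52417249 mol/L, rounded to 4 dp:

0.5242 mol/L
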